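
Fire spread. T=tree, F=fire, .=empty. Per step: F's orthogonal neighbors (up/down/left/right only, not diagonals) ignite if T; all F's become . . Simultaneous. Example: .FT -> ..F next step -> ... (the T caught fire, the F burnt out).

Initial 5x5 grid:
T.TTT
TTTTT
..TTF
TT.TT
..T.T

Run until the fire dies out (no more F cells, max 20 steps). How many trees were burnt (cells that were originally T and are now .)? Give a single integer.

Answer: 14

Derivation:
Step 1: +3 fires, +1 burnt (F count now 3)
Step 2: +5 fires, +3 burnt (F count now 5)
Step 3: +2 fires, +5 burnt (F count now 2)
Step 4: +2 fires, +2 burnt (F count now 2)
Step 5: +1 fires, +2 burnt (F count now 1)
Step 6: +1 fires, +1 burnt (F count now 1)
Step 7: +0 fires, +1 burnt (F count now 0)
Fire out after step 7
Initially T: 17, now '.': 22
Total burnt (originally-T cells now '.'): 14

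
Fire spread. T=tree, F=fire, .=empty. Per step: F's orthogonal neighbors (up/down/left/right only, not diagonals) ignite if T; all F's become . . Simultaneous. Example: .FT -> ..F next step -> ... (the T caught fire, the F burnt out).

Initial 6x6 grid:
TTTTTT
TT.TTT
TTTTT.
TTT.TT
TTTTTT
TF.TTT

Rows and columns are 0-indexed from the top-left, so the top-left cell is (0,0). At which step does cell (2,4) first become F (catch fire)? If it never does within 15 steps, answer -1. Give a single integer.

Step 1: cell (2,4)='T' (+2 fires, +1 burnt)
Step 2: cell (2,4)='T' (+3 fires, +2 burnt)
Step 3: cell (2,4)='T' (+4 fires, +3 burnt)
Step 4: cell (2,4)='T' (+5 fires, +4 burnt)
Step 5: cell (2,4)='T' (+6 fires, +5 burnt)
Step 6: cell (2,4)='F' (+6 fires, +6 burnt)
  -> target ignites at step 6
Step 7: cell (2,4)='.' (+2 fires, +6 burnt)
Step 8: cell (2,4)='.' (+2 fires, +2 burnt)
Step 9: cell (2,4)='.' (+1 fires, +2 burnt)
Step 10: cell (2,4)='.' (+0 fires, +1 burnt)
  fire out at step 10

6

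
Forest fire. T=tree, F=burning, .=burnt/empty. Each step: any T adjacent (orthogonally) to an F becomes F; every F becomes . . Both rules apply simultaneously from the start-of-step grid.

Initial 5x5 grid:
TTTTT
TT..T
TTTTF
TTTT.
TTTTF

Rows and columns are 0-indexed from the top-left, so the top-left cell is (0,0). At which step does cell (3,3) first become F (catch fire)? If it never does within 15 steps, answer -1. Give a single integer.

Step 1: cell (3,3)='T' (+3 fires, +2 burnt)
Step 2: cell (3,3)='F' (+4 fires, +3 burnt)
  -> target ignites at step 2
Step 3: cell (3,3)='.' (+4 fires, +4 burnt)
Step 4: cell (3,3)='.' (+5 fires, +4 burnt)
Step 5: cell (3,3)='.' (+3 fires, +5 burnt)
Step 6: cell (3,3)='.' (+1 fires, +3 burnt)
Step 7: cell (3,3)='.' (+0 fires, +1 burnt)
  fire out at step 7

2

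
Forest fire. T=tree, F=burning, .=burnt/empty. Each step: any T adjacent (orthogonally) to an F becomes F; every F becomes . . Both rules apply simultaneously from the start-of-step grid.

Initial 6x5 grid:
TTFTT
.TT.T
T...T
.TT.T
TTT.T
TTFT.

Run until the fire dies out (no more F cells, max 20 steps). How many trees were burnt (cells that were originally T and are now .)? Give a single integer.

Step 1: +6 fires, +2 burnt (F count now 6)
Step 2: +6 fires, +6 burnt (F count now 6)
Step 3: +3 fires, +6 burnt (F count now 3)
Step 4: +1 fires, +3 burnt (F count now 1)
Step 5: +1 fires, +1 burnt (F count now 1)
Step 6: +1 fires, +1 burnt (F count now 1)
Step 7: +0 fires, +1 burnt (F count now 0)
Fire out after step 7
Initially T: 19, now '.': 29
Total burnt (originally-T cells now '.'): 18

Answer: 18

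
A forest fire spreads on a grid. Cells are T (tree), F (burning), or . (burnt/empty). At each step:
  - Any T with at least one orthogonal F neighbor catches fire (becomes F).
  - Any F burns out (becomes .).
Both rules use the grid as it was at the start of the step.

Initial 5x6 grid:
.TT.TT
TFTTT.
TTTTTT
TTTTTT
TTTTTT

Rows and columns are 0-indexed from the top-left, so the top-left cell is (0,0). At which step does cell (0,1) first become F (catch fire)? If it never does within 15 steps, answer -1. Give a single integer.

Step 1: cell (0,1)='F' (+4 fires, +1 burnt)
  -> target ignites at step 1
Step 2: cell (0,1)='.' (+5 fires, +4 burnt)
Step 3: cell (0,1)='.' (+5 fires, +5 burnt)
Step 4: cell (0,1)='.' (+5 fires, +5 burnt)
Step 5: cell (0,1)='.' (+4 fires, +5 burnt)
Step 6: cell (0,1)='.' (+2 fires, +4 burnt)
Step 7: cell (0,1)='.' (+1 fires, +2 burnt)
Step 8: cell (0,1)='.' (+0 fires, +1 burnt)
  fire out at step 8

1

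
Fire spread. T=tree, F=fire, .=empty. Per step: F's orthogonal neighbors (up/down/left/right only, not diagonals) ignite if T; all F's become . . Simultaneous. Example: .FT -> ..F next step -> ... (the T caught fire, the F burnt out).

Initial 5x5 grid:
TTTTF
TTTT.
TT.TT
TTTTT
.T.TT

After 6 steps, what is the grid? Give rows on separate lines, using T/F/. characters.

Step 1: 1 trees catch fire, 1 burn out
  TTTF.
  TTTT.
  TT.TT
  TTTTT
  .T.TT
Step 2: 2 trees catch fire, 1 burn out
  TTF..
  TTTF.
  TT.TT
  TTTTT
  .T.TT
Step 3: 3 trees catch fire, 2 burn out
  TF...
  TTF..
  TT.FT
  TTTTT
  .T.TT
Step 4: 4 trees catch fire, 3 burn out
  F....
  TF...
  TT..F
  TTTFT
  .T.TT
Step 5: 5 trees catch fire, 4 burn out
  .....
  F....
  TF...
  TTF.F
  .T.FT
Step 6: 3 trees catch fire, 5 burn out
  .....
  .....
  F....
  TF...
  .T..F

.....
.....
F....
TF...
.T..F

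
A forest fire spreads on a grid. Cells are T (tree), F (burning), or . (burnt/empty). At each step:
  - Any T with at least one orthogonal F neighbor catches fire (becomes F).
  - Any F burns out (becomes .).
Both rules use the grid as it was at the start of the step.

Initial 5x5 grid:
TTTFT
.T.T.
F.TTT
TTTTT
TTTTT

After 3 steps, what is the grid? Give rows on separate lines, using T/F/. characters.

Step 1: 4 trees catch fire, 2 burn out
  TTF.F
  .T.F.
  ..TTT
  FTTTT
  TTTTT
Step 2: 4 trees catch fire, 4 burn out
  TF...
  .T...
  ..TFT
  .FTTT
  FTTTT
Step 3: 7 trees catch fire, 4 burn out
  F....
  .F...
  ..F.F
  ..FFT
  .FTTT

F....
.F...
..F.F
..FFT
.FTTT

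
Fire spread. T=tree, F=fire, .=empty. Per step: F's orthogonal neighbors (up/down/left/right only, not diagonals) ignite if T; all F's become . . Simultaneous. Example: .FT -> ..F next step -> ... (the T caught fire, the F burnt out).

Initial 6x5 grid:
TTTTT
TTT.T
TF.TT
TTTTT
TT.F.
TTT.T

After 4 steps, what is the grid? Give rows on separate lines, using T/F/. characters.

Step 1: 4 trees catch fire, 2 burn out
  TTTTT
  TFT.T
  F..TT
  TFTFT
  TT...
  TTT.T
Step 2: 8 trees catch fire, 4 burn out
  TFTTT
  F.F.T
  ...FT
  F.F.F
  TF...
  TTT.T
Step 3: 5 trees catch fire, 8 burn out
  F.FTT
  ....T
  ....F
  .....
  F....
  TFT.T
Step 4: 4 trees catch fire, 5 burn out
  ...FT
  ....F
  .....
  .....
  .....
  F.F.T

...FT
....F
.....
.....
.....
F.F.T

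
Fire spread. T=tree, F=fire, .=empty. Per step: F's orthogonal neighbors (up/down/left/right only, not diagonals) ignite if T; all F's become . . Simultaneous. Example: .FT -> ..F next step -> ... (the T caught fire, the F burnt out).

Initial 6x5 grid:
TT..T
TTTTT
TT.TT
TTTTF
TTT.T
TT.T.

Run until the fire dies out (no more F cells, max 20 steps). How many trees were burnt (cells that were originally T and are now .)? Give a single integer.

Answer: 22

Derivation:
Step 1: +3 fires, +1 burnt (F count now 3)
Step 2: +3 fires, +3 burnt (F count now 3)
Step 3: +4 fires, +3 burnt (F count now 4)
Step 4: +4 fires, +4 burnt (F count now 4)
Step 5: +4 fires, +4 burnt (F count now 4)
Step 6: +3 fires, +4 burnt (F count now 3)
Step 7: +1 fires, +3 burnt (F count now 1)
Step 8: +0 fires, +1 burnt (F count now 0)
Fire out after step 8
Initially T: 23, now '.': 29
Total burnt (originally-T cells now '.'): 22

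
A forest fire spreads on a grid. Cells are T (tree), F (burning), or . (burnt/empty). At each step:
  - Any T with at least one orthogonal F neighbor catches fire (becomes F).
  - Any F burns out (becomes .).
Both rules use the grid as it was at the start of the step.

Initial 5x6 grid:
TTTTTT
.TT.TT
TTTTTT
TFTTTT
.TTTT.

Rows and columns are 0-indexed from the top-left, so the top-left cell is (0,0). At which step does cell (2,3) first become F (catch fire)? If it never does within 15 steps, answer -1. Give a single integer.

Step 1: cell (2,3)='T' (+4 fires, +1 burnt)
Step 2: cell (2,3)='T' (+5 fires, +4 burnt)
Step 3: cell (2,3)='F' (+5 fires, +5 burnt)
  -> target ignites at step 3
Step 4: cell (2,3)='.' (+5 fires, +5 burnt)
Step 5: cell (2,3)='.' (+3 fires, +5 burnt)
Step 6: cell (2,3)='.' (+2 fires, +3 burnt)
Step 7: cell (2,3)='.' (+1 fires, +2 burnt)
Step 8: cell (2,3)='.' (+0 fires, +1 burnt)
  fire out at step 8

3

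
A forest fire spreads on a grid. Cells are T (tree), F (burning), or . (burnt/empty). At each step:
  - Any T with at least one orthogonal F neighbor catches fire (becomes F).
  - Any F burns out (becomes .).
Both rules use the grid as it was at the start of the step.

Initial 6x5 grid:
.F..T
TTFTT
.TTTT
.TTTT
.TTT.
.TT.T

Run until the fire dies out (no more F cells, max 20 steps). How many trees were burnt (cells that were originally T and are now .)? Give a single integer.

Step 1: +3 fires, +2 burnt (F count now 3)
Step 2: +5 fires, +3 burnt (F count now 5)
Step 3: +5 fires, +5 burnt (F count now 5)
Step 4: +4 fires, +5 burnt (F count now 4)
Step 5: +1 fires, +4 burnt (F count now 1)
Step 6: +0 fires, +1 burnt (F count now 0)
Fire out after step 6
Initially T: 19, now '.': 29
Total burnt (originally-T cells now '.'): 18

Answer: 18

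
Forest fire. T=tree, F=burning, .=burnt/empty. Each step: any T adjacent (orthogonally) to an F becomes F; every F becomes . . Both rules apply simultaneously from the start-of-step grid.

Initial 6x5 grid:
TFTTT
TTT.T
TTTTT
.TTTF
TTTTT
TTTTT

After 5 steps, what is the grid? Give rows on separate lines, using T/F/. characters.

Step 1: 6 trees catch fire, 2 burn out
  F.FTT
  TFT.T
  TTTTF
  .TTF.
  TTTTF
  TTTTT
Step 2: 9 trees catch fire, 6 burn out
  ...FT
  F.F.F
  TFTF.
  .TF..
  TTTF.
  TTTTF
Step 3: 6 trees catch fire, 9 burn out
  ....F
  .....
  F.F..
  .F...
  TTF..
  TTTF.
Step 4: 2 trees catch fire, 6 burn out
  .....
  .....
  .....
  .....
  TF...
  TTF..
Step 5: 2 trees catch fire, 2 burn out
  .....
  .....
  .....
  .....
  F....
  TF...

.....
.....
.....
.....
F....
TF...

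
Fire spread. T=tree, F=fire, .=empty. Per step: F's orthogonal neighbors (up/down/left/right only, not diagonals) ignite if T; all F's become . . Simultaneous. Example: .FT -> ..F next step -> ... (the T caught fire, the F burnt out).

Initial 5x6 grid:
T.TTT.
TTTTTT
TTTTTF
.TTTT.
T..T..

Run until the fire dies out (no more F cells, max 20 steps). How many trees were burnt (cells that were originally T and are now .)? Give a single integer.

Step 1: +2 fires, +1 burnt (F count now 2)
Step 2: +3 fires, +2 burnt (F count now 3)
Step 3: +4 fires, +3 burnt (F count now 4)
Step 4: +5 fires, +4 burnt (F count now 5)
Step 5: +4 fires, +5 burnt (F count now 4)
Step 6: +1 fires, +4 burnt (F count now 1)
Step 7: +1 fires, +1 burnt (F count now 1)
Step 8: +0 fires, +1 burnt (F count now 0)
Fire out after step 8
Initially T: 21, now '.': 29
Total burnt (originally-T cells now '.'): 20

Answer: 20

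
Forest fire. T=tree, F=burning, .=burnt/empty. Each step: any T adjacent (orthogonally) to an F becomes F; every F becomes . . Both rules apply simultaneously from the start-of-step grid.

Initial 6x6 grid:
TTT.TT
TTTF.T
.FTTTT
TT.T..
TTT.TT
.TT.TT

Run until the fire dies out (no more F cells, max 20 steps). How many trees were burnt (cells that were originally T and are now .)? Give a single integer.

Step 1: +5 fires, +2 burnt (F count now 5)
Step 2: +7 fires, +5 burnt (F count now 7)
Step 3: +5 fires, +7 burnt (F count now 5)
Step 4: +2 fires, +5 burnt (F count now 2)
Step 5: +1 fires, +2 burnt (F count now 1)
Step 6: +1 fires, +1 burnt (F count now 1)
Step 7: +0 fires, +1 burnt (F count now 0)
Fire out after step 7
Initially T: 25, now '.': 32
Total burnt (originally-T cells now '.'): 21

Answer: 21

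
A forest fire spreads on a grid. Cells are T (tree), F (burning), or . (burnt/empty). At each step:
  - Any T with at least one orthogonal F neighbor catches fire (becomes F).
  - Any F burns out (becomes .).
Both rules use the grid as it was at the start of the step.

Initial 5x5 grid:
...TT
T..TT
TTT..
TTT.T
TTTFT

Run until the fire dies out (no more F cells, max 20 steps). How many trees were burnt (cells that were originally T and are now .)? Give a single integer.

Step 1: +2 fires, +1 burnt (F count now 2)
Step 2: +3 fires, +2 burnt (F count now 3)
Step 3: +3 fires, +3 burnt (F count now 3)
Step 4: +2 fires, +3 burnt (F count now 2)
Step 5: +1 fires, +2 burnt (F count now 1)
Step 6: +1 fires, +1 burnt (F count now 1)
Step 7: +0 fires, +1 burnt (F count now 0)
Fire out after step 7
Initially T: 16, now '.': 21
Total burnt (originally-T cells now '.'): 12

Answer: 12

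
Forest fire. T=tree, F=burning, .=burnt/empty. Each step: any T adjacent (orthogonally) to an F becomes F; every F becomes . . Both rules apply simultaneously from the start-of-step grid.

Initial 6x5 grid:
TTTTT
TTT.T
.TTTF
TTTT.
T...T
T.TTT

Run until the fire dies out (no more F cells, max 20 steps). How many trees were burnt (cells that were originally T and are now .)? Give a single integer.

Answer: 18

Derivation:
Step 1: +2 fires, +1 burnt (F count now 2)
Step 2: +3 fires, +2 burnt (F count now 3)
Step 3: +4 fires, +3 burnt (F count now 4)
Step 4: +3 fires, +4 burnt (F count now 3)
Step 5: +3 fires, +3 burnt (F count now 3)
Step 6: +2 fires, +3 burnt (F count now 2)
Step 7: +1 fires, +2 burnt (F count now 1)
Step 8: +0 fires, +1 burnt (F count now 0)
Fire out after step 8
Initially T: 22, now '.': 26
Total burnt (originally-T cells now '.'): 18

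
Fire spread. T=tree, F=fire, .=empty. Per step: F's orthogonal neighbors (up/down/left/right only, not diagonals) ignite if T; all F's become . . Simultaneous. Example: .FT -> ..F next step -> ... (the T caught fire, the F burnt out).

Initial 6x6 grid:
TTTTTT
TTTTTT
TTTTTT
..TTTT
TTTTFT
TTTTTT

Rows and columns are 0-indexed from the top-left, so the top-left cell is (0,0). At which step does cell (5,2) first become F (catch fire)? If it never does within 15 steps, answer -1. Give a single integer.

Step 1: cell (5,2)='T' (+4 fires, +1 burnt)
Step 2: cell (5,2)='T' (+6 fires, +4 burnt)
Step 3: cell (5,2)='F' (+6 fires, +6 burnt)
  -> target ignites at step 3
Step 4: cell (5,2)='.' (+6 fires, +6 burnt)
Step 5: cell (5,2)='.' (+5 fires, +6 burnt)
Step 6: cell (5,2)='.' (+3 fires, +5 burnt)
Step 7: cell (5,2)='.' (+2 fires, +3 burnt)
Step 8: cell (5,2)='.' (+1 fires, +2 burnt)
Step 9: cell (5,2)='.' (+0 fires, +1 burnt)
  fire out at step 9

3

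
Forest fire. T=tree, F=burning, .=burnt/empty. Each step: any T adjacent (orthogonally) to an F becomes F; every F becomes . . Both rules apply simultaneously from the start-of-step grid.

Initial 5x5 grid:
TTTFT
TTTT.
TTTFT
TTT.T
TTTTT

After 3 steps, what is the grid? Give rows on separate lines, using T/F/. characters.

Step 1: 5 trees catch fire, 2 burn out
  TTF.F
  TTTF.
  TTF.F
  TTT.T
  TTTTT
Step 2: 5 trees catch fire, 5 burn out
  TF...
  TTF..
  TF...
  TTF.F
  TTTTT
Step 3: 6 trees catch fire, 5 burn out
  F....
  TF...
  F....
  TF...
  TTFTF

F....
TF...
F....
TF...
TTFTF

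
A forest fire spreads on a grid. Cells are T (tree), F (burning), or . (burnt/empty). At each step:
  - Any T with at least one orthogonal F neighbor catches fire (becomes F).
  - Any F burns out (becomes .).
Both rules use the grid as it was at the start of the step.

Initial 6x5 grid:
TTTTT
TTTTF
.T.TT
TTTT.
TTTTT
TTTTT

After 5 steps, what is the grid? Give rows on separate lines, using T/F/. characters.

Step 1: 3 trees catch fire, 1 burn out
  TTTTF
  TTTF.
  .T.TF
  TTTT.
  TTTTT
  TTTTT
Step 2: 3 trees catch fire, 3 burn out
  TTTF.
  TTF..
  .T.F.
  TTTT.
  TTTTT
  TTTTT
Step 3: 3 trees catch fire, 3 burn out
  TTF..
  TF...
  .T...
  TTTF.
  TTTTT
  TTTTT
Step 4: 5 trees catch fire, 3 burn out
  TF...
  F....
  .F...
  TTF..
  TTTFT
  TTTTT
Step 5: 5 trees catch fire, 5 burn out
  F....
  .....
  .....
  TF...
  TTF.F
  TTTFT

F....
.....
.....
TF...
TTF.F
TTTFT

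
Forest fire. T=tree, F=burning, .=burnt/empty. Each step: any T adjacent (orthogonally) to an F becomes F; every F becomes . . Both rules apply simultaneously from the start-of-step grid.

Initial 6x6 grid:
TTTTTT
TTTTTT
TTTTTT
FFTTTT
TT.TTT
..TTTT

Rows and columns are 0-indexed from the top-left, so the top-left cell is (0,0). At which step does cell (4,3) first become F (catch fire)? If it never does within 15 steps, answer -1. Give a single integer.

Step 1: cell (4,3)='T' (+5 fires, +2 burnt)
Step 2: cell (4,3)='T' (+4 fires, +5 burnt)
Step 3: cell (4,3)='F' (+6 fires, +4 burnt)
  -> target ignites at step 3
Step 4: cell (4,3)='.' (+6 fires, +6 burnt)
Step 5: cell (4,3)='.' (+6 fires, +6 burnt)
Step 6: cell (4,3)='.' (+3 fires, +6 burnt)
Step 7: cell (4,3)='.' (+1 fires, +3 burnt)
Step 8: cell (4,3)='.' (+0 fires, +1 burnt)
  fire out at step 8

3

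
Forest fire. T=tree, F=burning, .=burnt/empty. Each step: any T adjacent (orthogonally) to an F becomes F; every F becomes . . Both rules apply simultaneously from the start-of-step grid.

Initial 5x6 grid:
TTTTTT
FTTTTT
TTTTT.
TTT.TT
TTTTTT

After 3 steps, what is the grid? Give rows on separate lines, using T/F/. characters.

Step 1: 3 trees catch fire, 1 burn out
  FTTTTT
  .FTTTT
  FTTTT.
  TTT.TT
  TTTTTT
Step 2: 4 trees catch fire, 3 burn out
  .FTTTT
  ..FTTT
  .FTTT.
  FTT.TT
  TTTTTT
Step 3: 5 trees catch fire, 4 burn out
  ..FTTT
  ...FTT
  ..FTT.
  .FT.TT
  FTTTTT

..FTTT
...FTT
..FTT.
.FT.TT
FTTTTT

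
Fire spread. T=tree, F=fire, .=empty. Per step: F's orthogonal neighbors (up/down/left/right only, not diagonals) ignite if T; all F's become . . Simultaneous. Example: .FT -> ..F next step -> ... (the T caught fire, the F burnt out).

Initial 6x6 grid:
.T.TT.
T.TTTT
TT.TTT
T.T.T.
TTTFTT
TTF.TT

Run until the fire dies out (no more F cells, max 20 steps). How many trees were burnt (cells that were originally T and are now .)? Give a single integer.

Step 1: +3 fires, +2 burnt (F count now 3)
Step 2: +6 fires, +3 burnt (F count now 6)
Step 3: +3 fires, +6 burnt (F count now 3)
Step 4: +4 fires, +3 burnt (F count now 4)
Step 5: +4 fires, +4 burnt (F count now 4)
Step 6: +4 fires, +4 burnt (F count now 4)
Step 7: +0 fires, +4 burnt (F count now 0)
Fire out after step 7
Initially T: 25, now '.': 35
Total burnt (originally-T cells now '.'): 24

Answer: 24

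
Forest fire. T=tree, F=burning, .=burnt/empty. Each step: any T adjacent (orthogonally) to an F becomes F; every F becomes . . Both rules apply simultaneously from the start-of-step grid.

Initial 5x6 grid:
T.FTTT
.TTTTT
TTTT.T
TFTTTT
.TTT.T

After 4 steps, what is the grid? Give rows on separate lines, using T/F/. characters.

Step 1: 6 trees catch fire, 2 burn out
  T..FTT
  .TFTTT
  TFTT.T
  F.FTTT
  .FTT.T
Step 2: 7 trees catch fire, 6 burn out
  T...FT
  .F.FTT
  F.FT.T
  ...FTT
  ..FT.T
Step 3: 5 trees catch fire, 7 burn out
  T....F
  ....FT
  ...F.T
  ....FT
  ...F.T
Step 4: 2 trees catch fire, 5 burn out
  T.....
  .....F
  .....T
  .....F
  .....T

T.....
.....F
.....T
.....F
.....T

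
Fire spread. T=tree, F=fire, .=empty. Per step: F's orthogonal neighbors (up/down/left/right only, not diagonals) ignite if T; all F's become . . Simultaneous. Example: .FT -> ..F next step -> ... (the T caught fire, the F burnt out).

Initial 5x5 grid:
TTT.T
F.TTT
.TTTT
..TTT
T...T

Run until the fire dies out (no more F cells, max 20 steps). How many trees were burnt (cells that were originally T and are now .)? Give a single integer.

Step 1: +1 fires, +1 burnt (F count now 1)
Step 2: +1 fires, +1 burnt (F count now 1)
Step 3: +1 fires, +1 burnt (F count now 1)
Step 4: +1 fires, +1 burnt (F count now 1)
Step 5: +2 fires, +1 burnt (F count now 2)
Step 6: +4 fires, +2 burnt (F count now 4)
Step 7: +3 fires, +4 burnt (F count now 3)
Step 8: +1 fires, +3 burnt (F count now 1)
Step 9: +1 fires, +1 burnt (F count now 1)
Step 10: +0 fires, +1 burnt (F count now 0)
Fire out after step 10
Initially T: 16, now '.': 24
Total burnt (originally-T cells now '.'): 15

Answer: 15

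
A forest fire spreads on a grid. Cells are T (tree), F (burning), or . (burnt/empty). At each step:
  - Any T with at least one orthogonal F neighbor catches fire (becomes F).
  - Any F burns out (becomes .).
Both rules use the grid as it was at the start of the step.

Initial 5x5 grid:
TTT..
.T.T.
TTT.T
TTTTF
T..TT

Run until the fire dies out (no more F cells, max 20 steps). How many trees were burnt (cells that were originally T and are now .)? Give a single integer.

Step 1: +3 fires, +1 burnt (F count now 3)
Step 2: +2 fires, +3 burnt (F count now 2)
Step 3: +2 fires, +2 burnt (F count now 2)
Step 4: +2 fires, +2 burnt (F count now 2)
Step 5: +3 fires, +2 burnt (F count now 3)
Step 6: +1 fires, +3 burnt (F count now 1)
Step 7: +2 fires, +1 burnt (F count now 2)
Step 8: +0 fires, +2 burnt (F count now 0)
Fire out after step 8
Initially T: 16, now '.': 24
Total burnt (originally-T cells now '.'): 15

Answer: 15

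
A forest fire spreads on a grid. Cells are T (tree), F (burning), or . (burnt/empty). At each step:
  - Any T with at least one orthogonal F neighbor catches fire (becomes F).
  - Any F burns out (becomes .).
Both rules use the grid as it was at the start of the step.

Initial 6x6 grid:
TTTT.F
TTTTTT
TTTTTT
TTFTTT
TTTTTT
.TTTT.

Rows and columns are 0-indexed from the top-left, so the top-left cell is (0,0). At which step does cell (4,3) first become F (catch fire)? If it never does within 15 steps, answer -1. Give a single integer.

Step 1: cell (4,3)='T' (+5 fires, +2 burnt)
Step 2: cell (4,3)='F' (+10 fires, +5 burnt)
  -> target ignites at step 2
Step 3: cell (4,3)='.' (+10 fires, +10 burnt)
Step 4: cell (4,3)='.' (+5 fires, +10 burnt)
Step 5: cell (4,3)='.' (+1 fires, +5 burnt)
Step 6: cell (4,3)='.' (+0 fires, +1 burnt)
  fire out at step 6

2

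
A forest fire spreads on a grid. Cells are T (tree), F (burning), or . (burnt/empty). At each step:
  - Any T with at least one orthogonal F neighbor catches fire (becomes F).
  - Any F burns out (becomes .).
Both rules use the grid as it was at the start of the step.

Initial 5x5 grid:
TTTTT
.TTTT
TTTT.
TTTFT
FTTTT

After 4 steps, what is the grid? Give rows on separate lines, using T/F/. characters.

Step 1: 6 trees catch fire, 2 burn out
  TTTTT
  .TTTT
  TTTF.
  FTF.F
  .FTFT
Step 2: 6 trees catch fire, 6 burn out
  TTTTT
  .TTFT
  FTF..
  .F...
  ..F.F
Step 3: 4 trees catch fire, 6 burn out
  TTTFT
  .TF.F
  .F...
  .....
  .....
Step 4: 3 trees catch fire, 4 burn out
  TTF.F
  .F...
  .....
  .....
  .....

TTF.F
.F...
.....
.....
.....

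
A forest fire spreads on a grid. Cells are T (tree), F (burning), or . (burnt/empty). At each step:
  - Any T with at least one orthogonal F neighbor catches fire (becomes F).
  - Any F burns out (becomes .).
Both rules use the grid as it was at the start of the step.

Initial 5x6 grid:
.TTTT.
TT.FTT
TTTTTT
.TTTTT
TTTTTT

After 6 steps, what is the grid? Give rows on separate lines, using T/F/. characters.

Step 1: 3 trees catch fire, 1 burn out
  .TTFT.
  TT..FT
  TTTFTT
  .TTTTT
  TTTTTT
Step 2: 6 trees catch fire, 3 burn out
  .TF.F.
  TT...F
  TTF.FT
  .TTFTT
  TTTTTT
Step 3: 6 trees catch fire, 6 burn out
  .F....
  TT....
  TF...F
  .TF.FT
  TTTFTT
Step 4: 6 trees catch fire, 6 burn out
  ......
  TF....
  F.....
  .F...F
  TTF.FT
Step 5: 3 trees catch fire, 6 burn out
  ......
  F.....
  ......
  ......
  TF...F
Step 6: 1 trees catch fire, 3 burn out
  ......
  ......
  ......
  ......
  F.....

......
......
......
......
F.....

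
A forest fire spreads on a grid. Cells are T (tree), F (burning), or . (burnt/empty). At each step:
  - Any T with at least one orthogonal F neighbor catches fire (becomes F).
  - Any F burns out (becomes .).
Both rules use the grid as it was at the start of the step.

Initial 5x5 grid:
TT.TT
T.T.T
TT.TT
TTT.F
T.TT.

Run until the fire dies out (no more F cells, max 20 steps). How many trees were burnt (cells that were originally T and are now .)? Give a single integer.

Answer: 5

Derivation:
Step 1: +1 fires, +1 burnt (F count now 1)
Step 2: +2 fires, +1 burnt (F count now 2)
Step 3: +1 fires, +2 burnt (F count now 1)
Step 4: +1 fires, +1 burnt (F count now 1)
Step 5: +0 fires, +1 burnt (F count now 0)
Fire out after step 5
Initially T: 17, now '.': 13
Total burnt (originally-T cells now '.'): 5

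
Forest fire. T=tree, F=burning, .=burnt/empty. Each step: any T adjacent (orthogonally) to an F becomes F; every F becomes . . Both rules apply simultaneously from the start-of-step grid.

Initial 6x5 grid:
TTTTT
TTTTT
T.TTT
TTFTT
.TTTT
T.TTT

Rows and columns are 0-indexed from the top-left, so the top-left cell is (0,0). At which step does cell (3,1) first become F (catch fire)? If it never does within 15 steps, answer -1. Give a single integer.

Step 1: cell (3,1)='F' (+4 fires, +1 burnt)
  -> target ignites at step 1
Step 2: cell (3,1)='.' (+7 fires, +4 burnt)
Step 3: cell (3,1)='.' (+7 fires, +7 burnt)
Step 4: cell (3,1)='.' (+5 fires, +7 burnt)
Step 5: cell (3,1)='.' (+2 fires, +5 burnt)
Step 6: cell (3,1)='.' (+0 fires, +2 burnt)
  fire out at step 6

1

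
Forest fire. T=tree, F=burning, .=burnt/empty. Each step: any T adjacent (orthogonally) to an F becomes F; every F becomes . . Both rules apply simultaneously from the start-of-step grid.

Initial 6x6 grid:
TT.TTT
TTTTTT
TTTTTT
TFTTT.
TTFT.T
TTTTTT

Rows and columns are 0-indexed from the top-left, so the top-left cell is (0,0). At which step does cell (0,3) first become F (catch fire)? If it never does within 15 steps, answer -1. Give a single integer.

Step 1: cell (0,3)='T' (+6 fires, +2 burnt)
Step 2: cell (0,3)='T' (+7 fires, +6 burnt)
Step 3: cell (0,3)='T' (+7 fires, +7 burnt)
Step 4: cell (0,3)='T' (+4 fires, +7 burnt)
Step 5: cell (0,3)='F' (+4 fires, +4 burnt)
  -> target ignites at step 5
Step 6: cell (0,3)='.' (+2 fires, +4 burnt)
Step 7: cell (0,3)='.' (+1 fires, +2 burnt)
Step 8: cell (0,3)='.' (+0 fires, +1 burnt)
  fire out at step 8

5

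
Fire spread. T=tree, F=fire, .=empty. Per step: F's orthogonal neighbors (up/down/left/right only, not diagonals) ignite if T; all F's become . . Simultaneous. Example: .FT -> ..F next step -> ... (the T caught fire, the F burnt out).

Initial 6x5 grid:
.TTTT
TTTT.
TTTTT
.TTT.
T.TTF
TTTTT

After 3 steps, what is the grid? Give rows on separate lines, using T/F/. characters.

Step 1: 2 trees catch fire, 1 burn out
  .TTTT
  TTTT.
  TTTTT
  .TTT.
  T.TF.
  TTTTF
Step 2: 3 trees catch fire, 2 burn out
  .TTTT
  TTTT.
  TTTTT
  .TTF.
  T.F..
  TTTF.
Step 3: 3 trees catch fire, 3 burn out
  .TTTT
  TTTT.
  TTTFT
  .TF..
  T....
  TTF..

.TTTT
TTTT.
TTTFT
.TF..
T....
TTF..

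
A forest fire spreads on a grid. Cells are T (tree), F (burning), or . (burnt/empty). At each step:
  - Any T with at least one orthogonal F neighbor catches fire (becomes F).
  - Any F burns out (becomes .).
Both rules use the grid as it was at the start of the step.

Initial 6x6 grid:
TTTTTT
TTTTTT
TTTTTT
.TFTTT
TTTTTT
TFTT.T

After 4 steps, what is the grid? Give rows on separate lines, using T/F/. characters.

Step 1: 7 trees catch fire, 2 burn out
  TTTTTT
  TTTTTT
  TTFTTT
  .F.FTT
  TFFTTT
  F.FT.T
Step 2: 7 trees catch fire, 7 burn out
  TTTTTT
  TTFTTT
  TF.FTT
  ....FT
  F..FTT
  ...F.T
Step 3: 7 trees catch fire, 7 burn out
  TTFTTT
  TF.FTT
  F...FT
  .....F
  ....FT
  .....T
Step 4: 6 trees catch fire, 7 burn out
  TF.FTT
  F...FT
  .....F
  ......
  .....F
  .....T

TF.FTT
F...FT
.....F
......
.....F
.....T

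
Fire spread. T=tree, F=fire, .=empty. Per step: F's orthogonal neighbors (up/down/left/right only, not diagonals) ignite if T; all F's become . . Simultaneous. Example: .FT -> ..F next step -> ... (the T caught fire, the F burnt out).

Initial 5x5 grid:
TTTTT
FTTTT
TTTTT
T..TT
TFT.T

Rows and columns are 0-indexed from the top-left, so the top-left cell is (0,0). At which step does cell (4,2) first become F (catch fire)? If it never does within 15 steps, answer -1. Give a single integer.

Step 1: cell (4,2)='F' (+5 fires, +2 burnt)
  -> target ignites at step 1
Step 2: cell (4,2)='.' (+4 fires, +5 burnt)
Step 3: cell (4,2)='.' (+3 fires, +4 burnt)
Step 4: cell (4,2)='.' (+3 fires, +3 burnt)
Step 5: cell (4,2)='.' (+3 fires, +3 burnt)
Step 6: cell (4,2)='.' (+1 fires, +3 burnt)
Step 7: cell (4,2)='.' (+1 fires, +1 burnt)
Step 8: cell (4,2)='.' (+0 fires, +1 burnt)
  fire out at step 8

1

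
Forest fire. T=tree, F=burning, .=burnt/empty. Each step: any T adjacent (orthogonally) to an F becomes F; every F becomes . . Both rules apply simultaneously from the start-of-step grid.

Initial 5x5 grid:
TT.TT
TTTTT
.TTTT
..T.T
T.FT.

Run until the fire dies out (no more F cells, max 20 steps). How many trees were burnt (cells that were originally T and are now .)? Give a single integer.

Answer: 16

Derivation:
Step 1: +2 fires, +1 burnt (F count now 2)
Step 2: +1 fires, +2 burnt (F count now 1)
Step 3: +3 fires, +1 burnt (F count now 3)
Step 4: +3 fires, +3 burnt (F count now 3)
Step 5: +5 fires, +3 burnt (F count now 5)
Step 6: +2 fires, +5 burnt (F count now 2)
Step 7: +0 fires, +2 burnt (F count now 0)
Fire out after step 7
Initially T: 17, now '.': 24
Total burnt (originally-T cells now '.'): 16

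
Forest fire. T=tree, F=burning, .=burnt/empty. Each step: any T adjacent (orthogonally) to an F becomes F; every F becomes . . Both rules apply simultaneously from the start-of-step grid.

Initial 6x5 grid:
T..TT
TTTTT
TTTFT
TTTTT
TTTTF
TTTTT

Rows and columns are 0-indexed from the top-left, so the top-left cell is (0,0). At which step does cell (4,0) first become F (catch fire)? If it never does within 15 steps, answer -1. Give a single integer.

Step 1: cell (4,0)='T' (+7 fires, +2 burnt)
Step 2: cell (4,0)='T' (+7 fires, +7 burnt)
Step 3: cell (4,0)='T' (+6 fires, +7 burnt)
Step 4: cell (4,0)='F' (+4 fires, +6 burnt)
  -> target ignites at step 4
Step 5: cell (4,0)='.' (+2 fires, +4 burnt)
Step 6: cell (4,0)='.' (+0 fires, +2 burnt)
  fire out at step 6

4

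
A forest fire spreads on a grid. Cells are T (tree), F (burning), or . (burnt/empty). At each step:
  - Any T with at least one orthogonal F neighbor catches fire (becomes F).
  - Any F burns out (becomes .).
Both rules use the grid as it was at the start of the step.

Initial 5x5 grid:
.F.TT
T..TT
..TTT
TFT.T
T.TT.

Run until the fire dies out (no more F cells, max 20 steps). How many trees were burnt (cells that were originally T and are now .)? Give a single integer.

Answer: 13

Derivation:
Step 1: +2 fires, +2 burnt (F count now 2)
Step 2: +3 fires, +2 burnt (F count now 3)
Step 3: +2 fires, +3 burnt (F count now 2)
Step 4: +2 fires, +2 burnt (F count now 2)
Step 5: +3 fires, +2 burnt (F count now 3)
Step 6: +1 fires, +3 burnt (F count now 1)
Step 7: +0 fires, +1 burnt (F count now 0)
Fire out after step 7
Initially T: 14, now '.': 24
Total burnt (originally-T cells now '.'): 13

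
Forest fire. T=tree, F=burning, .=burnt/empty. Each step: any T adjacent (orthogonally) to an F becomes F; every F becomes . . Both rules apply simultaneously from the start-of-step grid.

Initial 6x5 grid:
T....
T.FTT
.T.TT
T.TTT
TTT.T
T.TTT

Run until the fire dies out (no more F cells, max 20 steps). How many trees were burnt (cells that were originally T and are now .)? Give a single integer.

Step 1: +1 fires, +1 burnt (F count now 1)
Step 2: +2 fires, +1 burnt (F count now 2)
Step 3: +2 fires, +2 burnt (F count now 2)
Step 4: +2 fires, +2 burnt (F count now 2)
Step 5: +2 fires, +2 burnt (F count now 2)
Step 6: +3 fires, +2 burnt (F count now 3)
Step 7: +2 fires, +3 burnt (F count now 2)
Step 8: +2 fires, +2 burnt (F count now 2)
Step 9: +0 fires, +2 burnt (F count now 0)
Fire out after step 9
Initially T: 19, now '.': 27
Total burnt (originally-T cells now '.'): 16

Answer: 16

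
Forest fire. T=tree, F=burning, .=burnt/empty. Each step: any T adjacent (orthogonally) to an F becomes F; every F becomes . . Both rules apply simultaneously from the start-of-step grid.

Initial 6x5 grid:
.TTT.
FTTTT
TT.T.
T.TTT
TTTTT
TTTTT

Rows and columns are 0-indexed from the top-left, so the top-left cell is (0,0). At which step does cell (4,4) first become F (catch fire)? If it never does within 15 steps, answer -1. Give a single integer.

Step 1: cell (4,4)='T' (+2 fires, +1 burnt)
Step 2: cell (4,4)='T' (+4 fires, +2 burnt)
Step 3: cell (4,4)='T' (+3 fires, +4 burnt)
Step 4: cell (4,4)='T' (+5 fires, +3 burnt)
Step 5: cell (4,4)='T' (+3 fires, +5 burnt)
Step 6: cell (4,4)='T' (+4 fires, +3 burnt)
Step 7: cell (4,4)='F' (+2 fires, +4 burnt)
  -> target ignites at step 7
Step 8: cell (4,4)='.' (+1 fires, +2 burnt)
Step 9: cell (4,4)='.' (+0 fires, +1 burnt)
  fire out at step 9

7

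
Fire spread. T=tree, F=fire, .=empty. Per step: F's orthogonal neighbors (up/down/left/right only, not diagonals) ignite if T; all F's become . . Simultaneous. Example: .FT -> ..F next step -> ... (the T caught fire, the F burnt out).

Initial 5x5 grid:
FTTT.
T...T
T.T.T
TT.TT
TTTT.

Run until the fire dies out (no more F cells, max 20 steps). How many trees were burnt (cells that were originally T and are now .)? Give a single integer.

Answer: 15

Derivation:
Step 1: +2 fires, +1 burnt (F count now 2)
Step 2: +2 fires, +2 burnt (F count now 2)
Step 3: +2 fires, +2 burnt (F count now 2)
Step 4: +2 fires, +2 burnt (F count now 2)
Step 5: +1 fires, +2 burnt (F count now 1)
Step 6: +1 fires, +1 burnt (F count now 1)
Step 7: +1 fires, +1 burnt (F count now 1)
Step 8: +1 fires, +1 burnt (F count now 1)
Step 9: +1 fires, +1 burnt (F count now 1)
Step 10: +1 fires, +1 burnt (F count now 1)
Step 11: +1 fires, +1 burnt (F count now 1)
Step 12: +0 fires, +1 burnt (F count now 0)
Fire out after step 12
Initially T: 16, now '.': 24
Total burnt (originally-T cells now '.'): 15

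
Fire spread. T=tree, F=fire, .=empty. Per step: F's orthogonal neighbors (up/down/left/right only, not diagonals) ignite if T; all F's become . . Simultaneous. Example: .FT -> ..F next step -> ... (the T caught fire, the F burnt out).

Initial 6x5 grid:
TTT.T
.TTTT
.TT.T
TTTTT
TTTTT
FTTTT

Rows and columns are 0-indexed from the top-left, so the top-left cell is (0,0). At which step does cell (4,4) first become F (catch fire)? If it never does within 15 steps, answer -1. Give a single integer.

Step 1: cell (4,4)='T' (+2 fires, +1 burnt)
Step 2: cell (4,4)='T' (+3 fires, +2 burnt)
Step 3: cell (4,4)='T' (+3 fires, +3 burnt)
Step 4: cell (4,4)='T' (+4 fires, +3 burnt)
Step 5: cell (4,4)='F' (+4 fires, +4 burnt)
  -> target ignites at step 5
Step 6: cell (4,4)='.' (+3 fires, +4 burnt)
Step 7: cell (4,4)='.' (+4 fires, +3 burnt)
Step 8: cell (4,4)='.' (+1 fires, +4 burnt)
Step 9: cell (4,4)='.' (+1 fires, +1 burnt)
Step 10: cell (4,4)='.' (+0 fires, +1 burnt)
  fire out at step 10

5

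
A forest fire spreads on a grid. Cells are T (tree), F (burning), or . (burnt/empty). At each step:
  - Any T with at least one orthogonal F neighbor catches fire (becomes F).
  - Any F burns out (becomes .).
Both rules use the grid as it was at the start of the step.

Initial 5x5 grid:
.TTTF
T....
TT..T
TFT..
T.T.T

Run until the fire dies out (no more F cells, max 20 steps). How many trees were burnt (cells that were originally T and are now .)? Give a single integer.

Step 1: +4 fires, +2 burnt (F count now 4)
Step 2: +4 fires, +4 burnt (F count now 4)
Step 3: +2 fires, +4 burnt (F count now 2)
Step 4: +0 fires, +2 burnt (F count now 0)
Fire out after step 4
Initially T: 12, now '.': 23
Total burnt (originally-T cells now '.'): 10

Answer: 10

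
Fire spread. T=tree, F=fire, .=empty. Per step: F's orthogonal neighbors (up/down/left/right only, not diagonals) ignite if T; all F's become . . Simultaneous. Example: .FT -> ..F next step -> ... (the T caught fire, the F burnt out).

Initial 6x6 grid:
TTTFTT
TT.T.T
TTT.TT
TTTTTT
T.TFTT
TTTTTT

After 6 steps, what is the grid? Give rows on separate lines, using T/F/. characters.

Step 1: 7 trees catch fire, 2 burn out
  TTF.FT
  TT.F.T
  TTT.TT
  TTTFTT
  T.F.FT
  TTTFTT
Step 2: 7 trees catch fire, 7 burn out
  TF...F
  TT...T
  TTT.TT
  TTF.FT
  T....F
  TTF.FT
Step 3: 9 trees catch fire, 7 burn out
  F.....
  TF...F
  TTF.FT
  TF...F
  T.....
  TF...F
Step 4: 5 trees catch fire, 9 burn out
  ......
  F.....
  TF...F
  F.....
  T.....
  F.....
Step 5: 2 trees catch fire, 5 burn out
  ......
  ......
  F.....
  ......
  F.....
  ......
Step 6: 0 trees catch fire, 2 burn out
  ......
  ......
  ......
  ......
  ......
  ......

......
......
......
......
......
......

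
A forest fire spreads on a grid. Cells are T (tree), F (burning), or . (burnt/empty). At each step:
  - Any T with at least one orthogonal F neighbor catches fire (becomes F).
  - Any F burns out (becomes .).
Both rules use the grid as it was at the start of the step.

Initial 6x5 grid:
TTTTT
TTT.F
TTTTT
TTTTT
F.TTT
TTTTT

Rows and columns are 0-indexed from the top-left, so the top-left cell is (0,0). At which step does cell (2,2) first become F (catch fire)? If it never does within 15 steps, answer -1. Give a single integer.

Step 1: cell (2,2)='T' (+4 fires, +2 burnt)
Step 2: cell (2,2)='T' (+6 fires, +4 burnt)
Step 3: cell (2,2)='F' (+8 fires, +6 burnt)
  -> target ignites at step 3
Step 4: cell (2,2)='.' (+8 fires, +8 burnt)
Step 5: cell (2,2)='.' (+0 fires, +8 burnt)
  fire out at step 5

3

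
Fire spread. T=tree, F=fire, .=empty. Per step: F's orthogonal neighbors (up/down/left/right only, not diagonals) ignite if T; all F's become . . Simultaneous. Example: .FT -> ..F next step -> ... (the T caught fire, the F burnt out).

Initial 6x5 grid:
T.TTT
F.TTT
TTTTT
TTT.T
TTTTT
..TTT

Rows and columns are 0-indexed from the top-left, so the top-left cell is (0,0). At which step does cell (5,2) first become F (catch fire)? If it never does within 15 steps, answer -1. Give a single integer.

Step 1: cell (5,2)='T' (+2 fires, +1 burnt)
Step 2: cell (5,2)='T' (+2 fires, +2 burnt)
Step 3: cell (5,2)='T' (+3 fires, +2 burnt)
Step 4: cell (5,2)='T' (+4 fires, +3 burnt)
Step 5: cell (5,2)='T' (+4 fires, +4 burnt)
Step 6: cell (5,2)='F' (+5 fires, +4 burnt)
  -> target ignites at step 6
Step 7: cell (5,2)='.' (+3 fires, +5 burnt)
Step 8: cell (5,2)='.' (+1 fires, +3 burnt)
Step 9: cell (5,2)='.' (+0 fires, +1 burnt)
  fire out at step 9

6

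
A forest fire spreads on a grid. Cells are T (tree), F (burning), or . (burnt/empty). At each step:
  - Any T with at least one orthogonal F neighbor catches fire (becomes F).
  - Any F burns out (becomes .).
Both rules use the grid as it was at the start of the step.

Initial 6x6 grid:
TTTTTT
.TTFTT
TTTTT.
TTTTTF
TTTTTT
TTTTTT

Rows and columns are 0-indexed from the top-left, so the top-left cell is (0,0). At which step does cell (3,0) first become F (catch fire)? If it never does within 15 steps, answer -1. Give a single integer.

Step 1: cell (3,0)='T' (+6 fires, +2 burnt)
Step 2: cell (3,0)='T' (+9 fires, +6 burnt)
Step 3: cell (3,0)='T' (+6 fires, +9 burnt)
Step 4: cell (3,0)='T' (+5 fires, +6 burnt)
Step 5: cell (3,0)='F' (+3 fires, +5 burnt)
  -> target ignites at step 5
Step 6: cell (3,0)='.' (+2 fires, +3 burnt)
Step 7: cell (3,0)='.' (+1 fires, +2 burnt)
Step 8: cell (3,0)='.' (+0 fires, +1 burnt)
  fire out at step 8

5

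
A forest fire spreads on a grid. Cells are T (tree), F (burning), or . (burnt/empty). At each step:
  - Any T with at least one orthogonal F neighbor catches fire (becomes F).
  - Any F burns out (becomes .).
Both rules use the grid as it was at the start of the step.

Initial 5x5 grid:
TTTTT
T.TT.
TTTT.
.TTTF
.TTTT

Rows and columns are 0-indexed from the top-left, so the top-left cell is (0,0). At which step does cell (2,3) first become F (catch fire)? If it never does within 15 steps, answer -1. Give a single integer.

Step 1: cell (2,3)='T' (+2 fires, +1 burnt)
Step 2: cell (2,3)='F' (+3 fires, +2 burnt)
  -> target ignites at step 2
Step 3: cell (2,3)='.' (+4 fires, +3 burnt)
Step 4: cell (2,3)='.' (+4 fires, +4 burnt)
Step 5: cell (2,3)='.' (+3 fires, +4 burnt)
Step 6: cell (2,3)='.' (+2 fires, +3 burnt)
Step 7: cell (2,3)='.' (+1 fires, +2 burnt)
Step 8: cell (2,3)='.' (+0 fires, +1 burnt)
  fire out at step 8

2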